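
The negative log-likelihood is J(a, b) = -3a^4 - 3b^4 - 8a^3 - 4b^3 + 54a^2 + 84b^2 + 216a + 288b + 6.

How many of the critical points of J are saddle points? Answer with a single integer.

J separates as a function of a plus a function of b, so ∇J=0 decouples.
∂J/∂a = -12(a - 3)(a + 2)(a + 3) = 0 at a ∈ {-3, -2, 3}; ∂J/∂b = -12(b - 4)(b + 2)(b + 3) = 0 at b ∈ {-3, -2, 4}.
The Hessian is diagonal: diag(J_aa, J_bb). Second derivatives: J_aa(-3)=-72, J_aa(-2)=60, J_aa(3)=-360; J_bb(-3)=-84, J_bb(-2)=72, J_bb(4)=-504.
Saddle points occur where the two diagonal entries have opposite signs: (-3, -2), (-2, -3), (-2, 4), (3, -2). Count: 4.

4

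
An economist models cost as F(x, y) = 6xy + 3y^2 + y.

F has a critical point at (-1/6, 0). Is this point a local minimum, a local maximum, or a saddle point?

saddle point

The Hessian of F is constant: H = [[0, 6], [6, 6]].
det(H) = 0·6 − 6² = -36.
Since det(H) < 0, H is indefinite and the critical point is a saddle point.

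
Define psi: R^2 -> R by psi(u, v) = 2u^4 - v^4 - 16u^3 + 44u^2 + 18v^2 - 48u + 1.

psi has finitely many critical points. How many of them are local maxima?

psi separates as a function of u plus a function of v, so ∇psi=0 decouples.
∂psi/∂u = 8(u - 3)(u - 2)(u - 1) = 0 at u ∈ {1, 2, 3}; ∂psi/∂v = -4v(v - 3)(v + 3) = 0 at v ∈ {-3, 0, 3}.
The Hessian is diagonal: diag(psi_uu, psi_vv). Second derivatives: psi_uu(1)=16, psi_uu(2)=-8, psi_uu(3)=16; psi_vv(-3)=-72, psi_vv(0)=36, psi_vv(3)=-72.
Local maxima occur where both diagonal entries negative: (2, -3), (2, 3). Count: 2.

2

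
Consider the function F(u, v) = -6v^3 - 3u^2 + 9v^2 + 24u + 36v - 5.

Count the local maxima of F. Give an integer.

1

F separates as a function of u plus a function of v, so ∇F=0 decouples.
∂F/∂u = -6(u - 4) = 0 at u ∈ {4}; ∂F/∂v = -18(v - 2)(v + 1) = 0 at v ∈ {-1, 2}.
The Hessian is diagonal: diag(F_uu, F_vv). Second derivatives: F_uu(4)=-6; F_vv(-1)=54, F_vv(2)=-54.
Local maxima occur where both diagonal entries negative: (4, 2). Count: 1.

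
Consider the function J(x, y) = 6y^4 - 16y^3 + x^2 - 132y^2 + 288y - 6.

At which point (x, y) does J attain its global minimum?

(0, -3)

J(x,y) separates as P(x) + Q(y) − 6, so its minimum is min P + min Q − 6.
P'(x) = 2x vanishes at x ∈ {0}; Q'(y) = 24(y - 4)(y - 1)(y + 3) vanishes at y ∈ {-3, 1, 4}.
Local minima of P (where P''>0): P(0)=0. Local minima of Q: Q(-3)=-1134, Q(4)=-448.
So the global minimum of J is P(0) + Q(-3) − 6 = 0 − 1134 − 6 = -1140, attained at (0, -3).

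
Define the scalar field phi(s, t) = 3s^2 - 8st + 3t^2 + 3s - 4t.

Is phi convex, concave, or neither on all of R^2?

phi is quadratic, so its Hessian is the constant matrix H = [[6, -8], [-8, 6]].
det(H) = -28, tr(H) = 12.
det(H) < 0, so H is indefinite: neither convex nor concave.

neither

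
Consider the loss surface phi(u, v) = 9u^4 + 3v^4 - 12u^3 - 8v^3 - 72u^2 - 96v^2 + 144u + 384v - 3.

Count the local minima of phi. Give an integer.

4

phi separates as a function of u plus a function of v, so ∇phi=0 decouples.
∂phi/∂u = 36(u - 2)(u - 1)(u + 2) = 0 at u ∈ {-2, 1, 2}; ∂phi/∂v = 12(v - 4)(v - 2)(v + 4) = 0 at v ∈ {-4, 2, 4}.
The Hessian is diagonal: diag(phi_uu, phi_vv). Second derivatives: phi_uu(-2)=432, phi_uu(1)=-108, phi_uu(2)=144; phi_vv(-4)=576, phi_vv(2)=-144, phi_vv(4)=192.
Local minima occur where both diagonal entries positive: (-2, -4), (-2, 4), (2, -4), (2, 4). Count: 4.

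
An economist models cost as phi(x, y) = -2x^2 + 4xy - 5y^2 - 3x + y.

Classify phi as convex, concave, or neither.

phi is quadratic, so its Hessian is the constant matrix H = [[-4, 4], [4, -10]].
det(H) = 24, tr(H) = -14.
det(H) > 0 and tr(H) < 0, so H is negative definite everywhere: concave.

concave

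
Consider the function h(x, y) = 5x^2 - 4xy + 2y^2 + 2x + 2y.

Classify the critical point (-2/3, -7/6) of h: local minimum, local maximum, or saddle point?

The Hessian of h is constant: H = [[10, -4], [-4, 4]].
det(H) = 10·4 − (-4)² = 24.
det(H) > 0 and tr(H) = 14 > 0, so H is positive definite and the point is a local minimum.

local minimum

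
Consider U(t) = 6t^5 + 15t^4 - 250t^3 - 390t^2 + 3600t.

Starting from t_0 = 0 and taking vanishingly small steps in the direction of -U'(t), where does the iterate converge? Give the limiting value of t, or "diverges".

-3

U'(t) = 30(t - 4)(t - 2)(t + 3)(t + 5), so U'(0) = 3600.
Gradient descent moves in the -U' direction, i.e. t is decreasing.
The nearest critical point in that direction is t = -3, where U'' = 2100 > 0 (a local minimum). The iterate converges there.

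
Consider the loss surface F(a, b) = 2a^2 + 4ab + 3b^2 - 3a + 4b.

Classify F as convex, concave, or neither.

F is quadratic, so its Hessian is the constant matrix H = [[4, 4], [4, 6]].
det(H) = 8, tr(H) = 10.
det(H) > 0 and tr(H) > 0, so H is positive definite everywhere: convex.

convex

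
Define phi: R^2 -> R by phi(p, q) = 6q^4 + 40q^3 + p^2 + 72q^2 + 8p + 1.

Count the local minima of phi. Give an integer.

phi separates as a function of p plus a function of q, so ∇phi=0 decouples.
∂phi/∂p = 2(p + 4) = 0 at p ∈ {-4}; ∂phi/∂q = 24q(q + 2)(q + 3) = 0 at q ∈ {-3, -2, 0}.
The Hessian is diagonal: diag(phi_pp, phi_qq). Second derivatives: phi_pp(-4)=2; phi_qq(-3)=72, phi_qq(-2)=-48, phi_qq(0)=144.
Local minima occur where both diagonal entries positive: (-4, -3), (-4, 0). Count: 2.

2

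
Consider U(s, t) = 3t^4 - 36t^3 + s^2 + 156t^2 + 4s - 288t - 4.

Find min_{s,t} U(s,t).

U(s,t) separates as P(s) + Q(t) − 4, so its minimum is min P + min Q − 4.
P'(s) = 2s + 4 vanishes at s ∈ {-2}; Q'(t) = 12(t - 4)(t - 3)(t - 2) vanishes at t ∈ {2, 3, 4}.
Local minima of P (where P''>0): P(-2)=-4. Local minima of Q: Q(2)=-192, Q(4)=-192.
So the global minimum of U is P(-2) + Q(2) − 4 = -4 − 192 − 4 = -200, attained at (-2, 2).

-200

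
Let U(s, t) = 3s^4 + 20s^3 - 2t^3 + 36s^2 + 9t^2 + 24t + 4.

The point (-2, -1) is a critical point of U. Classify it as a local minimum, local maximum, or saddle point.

saddle point

The mixed partial ∂²U/∂s∂t is 0, so the Hessian at any point is diag(U_ss, U_tt) = diag(12(3s^2 + 10s + 6), 6(-2t + 3)).
At (-2, -1): H = diag(-24, 30).
The eigenvalues have opposite signs, so H is indefinite: a saddle point.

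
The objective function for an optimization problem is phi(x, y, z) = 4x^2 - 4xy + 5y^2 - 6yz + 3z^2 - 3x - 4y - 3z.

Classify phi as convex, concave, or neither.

convex

phi is quadratic, so its Hessian is the constant matrix H = [[8, -4, 0], [-4, 10, -6], [0, -6, 6]].
Leading principal minors: 8, 64, 96.
All positive ⇒ H ≻ 0 ⇒ convex.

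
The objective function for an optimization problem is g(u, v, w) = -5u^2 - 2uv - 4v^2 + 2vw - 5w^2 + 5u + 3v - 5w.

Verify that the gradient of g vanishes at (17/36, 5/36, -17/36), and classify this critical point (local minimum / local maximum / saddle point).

local maximum

∇g = (-10u - 2v + 5, -2u - 8v + 2w + 3, 2v - 10w - 5); substituting (17/36, 5/36, -17/36) gives ∇g = (0, 0, 0), so (17/36, 5/36, -17/36) is indeed a critical point.
The Hessian is constant: H = [[-10, -2, 0], [-2, -8, 2], [0, 2, -10]].
Leading principal minors: Δ₁ = -10, Δ₂ = 76, Δ₃ = -720.
The minors alternate sign starting negative (−, +, −), so H is negative definite: a local maximum.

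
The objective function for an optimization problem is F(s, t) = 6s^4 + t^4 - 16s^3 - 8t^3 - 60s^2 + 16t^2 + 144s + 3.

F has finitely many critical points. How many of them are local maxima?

1

F separates as a function of s plus a function of t, so ∇F=0 decouples.
∂F/∂s = 24(s - 3)(s - 1)(s + 2) = 0 at s ∈ {-2, 1, 3}; ∂F/∂t = 4t(t - 4)(t - 2) = 0 at t ∈ {0, 2, 4}.
The Hessian is diagonal: diag(F_ss, F_tt). Second derivatives: F_ss(-2)=360, F_ss(1)=-144, F_ss(3)=240; F_tt(0)=32, F_tt(2)=-16, F_tt(4)=32.
Local maxima occur where both diagonal entries negative: (1, 2). Count: 1.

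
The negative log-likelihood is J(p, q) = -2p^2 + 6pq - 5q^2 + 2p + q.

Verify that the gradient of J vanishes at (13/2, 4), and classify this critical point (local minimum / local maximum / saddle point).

∇J = (-4p + 6q + 2, 6p - 10q + 1); substituting (13/2, 4) gives ∇J = (0, 0), so (13/2, 4) is indeed a critical point.
The Hessian of J is constant: H = [[-4, 6], [6, -10]].
det(H) = (-4)·(-10) − 6² = 4.
det(H) > 0 and tr(H) = -14 < 0, so H is negative definite and the point is a local maximum.

local maximum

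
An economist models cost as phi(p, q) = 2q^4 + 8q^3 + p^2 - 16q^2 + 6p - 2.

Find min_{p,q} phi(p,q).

-267

phi(p,q) separates as A(p) + B(q) − 2, so its minimum is min A + min B − 2.
A'(p) = 2p + 6 vanishes at p ∈ {-3}; B'(q) = 8q(q - 1)(q + 4) vanishes at q ∈ {-4, 0, 1}.
Local minima of A (where A''>0): A(-3)=-9. Local minima of B: B(-4)=-256, B(1)=-6.
So the global minimum of phi is A(-3) + B(-4) − 2 = -9 − 256 − 2 = -267, attained at (-3, -4).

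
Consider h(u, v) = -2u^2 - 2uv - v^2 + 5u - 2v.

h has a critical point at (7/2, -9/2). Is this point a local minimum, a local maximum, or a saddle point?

local maximum

The Hessian of h is constant: H = [[-4, -2], [-2, -2]].
det(H) = (-4)·(-2) − (-2)² = 4.
det(H) > 0 and tr(H) = -6 < 0, so H is negative definite and the point is a local maximum.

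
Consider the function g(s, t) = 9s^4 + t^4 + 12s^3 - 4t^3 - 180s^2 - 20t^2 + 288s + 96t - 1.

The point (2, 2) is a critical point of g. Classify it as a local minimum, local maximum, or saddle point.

The mixed partial ∂²g/∂s∂t is 0, so the Hessian at any point is diag(g_ss, g_tt) = diag(36(3s^2 + 2s - 10), 4(3t^2 - 6t - 10)).
At (2, 2): H = diag(216, -40).
The eigenvalues have opposite signs, so H is indefinite: a saddle point.

saddle point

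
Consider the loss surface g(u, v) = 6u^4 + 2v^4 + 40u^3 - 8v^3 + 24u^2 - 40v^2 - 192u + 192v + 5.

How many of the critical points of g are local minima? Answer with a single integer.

g separates as a function of u plus a function of v, so ∇g=0 decouples.
∂g/∂u = 24(u - 1)(u + 2)(u + 4) = 0 at u ∈ {-4, -2, 1}; ∂g/∂v = 8(v - 4)(v - 2)(v + 3) = 0 at v ∈ {-3, 2, 4}.
The Hessian is diagonal: diag(g_uu, g_vv). Second derivatives: g_uu(-4)=240, g_uu(-2)=-144, g_uu(1)=360; g_vv(-3)=280, g_vv(2)=-80, g_vv(4)=112.
Local minima occur where both diagonal entries positive: (-4, -3), (-4, 4), (1, -3), (1, 4). Count: 4.

4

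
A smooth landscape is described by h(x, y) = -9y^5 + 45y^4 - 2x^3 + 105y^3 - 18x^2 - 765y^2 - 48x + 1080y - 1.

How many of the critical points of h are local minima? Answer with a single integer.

2

h separates as a function of x plus a function of y, so ∇h=0 decouples.
∂h/∂x = -6(x + 2)(x + 4) = 0 at x ∈ {-4, -2}; ∂h/∂y = -45(y - 4)(y - 2)(y - 1)(y + 3) = 0 at y ∈ {-3, 1, 2, 4}.
The Hessian is diagonal: diag(h_xx, h_yy). Second derivatives: h_xx(-4)=12, h_xx(-2)=-12; h_yy(-3)=6300, h_yy(1)=-540, h_yy(2)=450, h_yy(4)=-1890.
Local minima occur where both diagonal entries positive: (-4, -3), (-4, 2). Count: 2.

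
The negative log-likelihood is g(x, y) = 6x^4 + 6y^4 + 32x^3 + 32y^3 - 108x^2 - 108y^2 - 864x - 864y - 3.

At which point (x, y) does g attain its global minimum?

(3, 3)

g(x,y) separates as P(x) + Q(y) − 3, so its minimum is min P + min Q − 3.
P'(x) = 24(x - 3)(x + 3)(x + 4) vanishes at x ∈ {-4, -3, 3}; Q'(y) = 24(y - 3)(y + 3)(y + 4) vanishes at y ∈ {-4, -3, 3}.
Local minima of P (where P''>0): P(-4)=1216, P(3)=-2214. Local minima of Q: Q(-4)=1216, Q(3)=-2214.
So the global minimum of g is P(3) + Q(3) − 3 = -2214 − 2214 − 3 = -4431, attained at (3, 3).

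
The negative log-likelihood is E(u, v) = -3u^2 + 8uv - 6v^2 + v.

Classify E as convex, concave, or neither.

concave

E is quadratic, so its Hessian is the constant matrix H = [[-6, 8], [8, -12]].
det(H) = 8, tr(H) = -18.
det(H) > 0 and tr(H) < 0, so H is negative definite everywhere: concave.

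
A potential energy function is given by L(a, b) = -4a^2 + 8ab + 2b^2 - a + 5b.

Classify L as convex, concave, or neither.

L is quadratic, so its Hessian is the constant matrix H = [[-8, 8], [8, 4]].
det(H) = -96, tr(H) = -4.
det(H) < 0, so H is indefinite: neither convex nor concave.

neither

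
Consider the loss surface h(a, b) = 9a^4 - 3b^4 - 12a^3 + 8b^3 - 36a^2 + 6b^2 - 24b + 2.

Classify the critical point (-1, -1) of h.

saddle point

The mixed partial ∂²h/∂a∂b is 0, so the Hessian at any point is diag(h_aa, h_bb) = diag(36(3a^2 - 2a - 2), 12(-3b^2 + 4b + 1)).
At (-1, -1): H = diag(108, -72).
The eigenvalues have opposite signs, so H is indefinite: a saddle point.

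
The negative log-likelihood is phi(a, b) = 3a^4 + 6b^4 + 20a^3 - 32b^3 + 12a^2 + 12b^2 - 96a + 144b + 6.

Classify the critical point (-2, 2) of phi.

local maximum

The mixed partial ∂²phi/∂a∂b is 0, so the Hessian at any point is diag(phi_aa, phi_bb) = diag(12(3a^2 + 10a + 2), 24(3b^2 - 8b + 1)).
At (-2, 2): H = diag(-72, -72).
Both eigenvalues are negative, so H is negative definite: a local maximum.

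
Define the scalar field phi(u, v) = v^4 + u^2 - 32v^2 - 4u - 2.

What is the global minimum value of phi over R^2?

-262

phi(u,v) separates as P(u) + Q(v) − 2, so its minimum is min P + min Q − 2.
P'(u) = 2u - 4 vanishes at u ∈ {2}; Q'(v) = 4v(v - 4)(v + 4) vanishes at v ∈ {-4, 0, 4}.
Local minima of P (where P''>0): P(2)=-4. Local minima of Q: Q(-4)=-256, Q(4)=-256.
So the global minimum of phi is P(2) + Q(-4) − 2 = -4 − 256 − 2 = -262, attained at (2, -4).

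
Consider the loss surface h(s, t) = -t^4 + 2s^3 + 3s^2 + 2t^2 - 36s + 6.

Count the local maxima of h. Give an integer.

h separates as a function of s plus a function of t, so ∇h=0 decouples.
∂h/∂s = 6(s - 2)(s + 3) = 0 at s ∈ {-3, 2}; ∂h/∂t = -4t(t - 1)(t + 1) = 0 at t ∈ {-1, 0, 1}.
The Hessian is diagonal: diag(h_ss, h_tt). Second derivatives: h_ss(-3)=-30, h_ss(2)=30; h_tt(-1)=-8, h_tt(0)=4, h_tt(1)=-8.
Local maxima occur where both diagonal entries negative: (-3, -1), (-3, 1). Count: 2.

2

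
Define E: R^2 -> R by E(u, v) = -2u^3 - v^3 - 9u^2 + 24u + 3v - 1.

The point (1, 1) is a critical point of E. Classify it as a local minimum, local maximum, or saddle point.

local maximum

The mixed partial ∂²E/∂u∂v is 0, so the Hessian at any point is diag(E_uu, E_vv) = diag(-6(2u + 3), -6v).
At (1, 1): H = diag(-30, -6).
Both eigenvalues are negative, so H is negative definite: a local maximum.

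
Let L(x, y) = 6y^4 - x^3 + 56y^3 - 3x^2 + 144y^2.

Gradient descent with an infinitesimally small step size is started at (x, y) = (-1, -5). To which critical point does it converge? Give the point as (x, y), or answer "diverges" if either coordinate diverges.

(-2, -4)

L is separable, so gradient descent decouples: x follows -∂L/∂x, y follows -∂L/∂y.
∂L/∂x = -3x(x + 2); at x=-1 this is 3, so x decreases.
∂L/∂y = 24y(y + 3)(y + 4); at y=-5 this is -240, so y increases.
x converges to its nearest critical value -2 (a local min of the x-part); y converges to -4. The iterate converges to (-2, -4).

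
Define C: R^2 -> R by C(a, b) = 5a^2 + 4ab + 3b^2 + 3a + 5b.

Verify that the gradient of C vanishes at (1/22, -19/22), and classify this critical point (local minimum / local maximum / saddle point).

∇C = (10a + 4b + 3, 4a + 6b + 5); substituting (1/22, -19/22) gives ∇C = (0, 0), so (1/22, -19/22) is indeed a critical point.
The Hessian of C is constant: H = [[10, 4], [4, 6]].
det(H) = 10·6 − 4² = 44.
det(H) > 0 and tr(H) = 16 > 0, so H is positive definite and the point is a local minimum.

local minimum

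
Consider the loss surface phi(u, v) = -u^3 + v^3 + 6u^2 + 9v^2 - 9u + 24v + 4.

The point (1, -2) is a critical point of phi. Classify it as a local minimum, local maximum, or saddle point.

local minimum

The mixed partial ∂²phi/∂u∂v is 0, so the Hessian at any point is diag(phi_uu, phi_vv) = diag(6(-u + 2), 6(v + 3)).
At (1, -2): H = diag(6, 6).
Both eigenvalues are positive, so H is positive definite: a local minimum.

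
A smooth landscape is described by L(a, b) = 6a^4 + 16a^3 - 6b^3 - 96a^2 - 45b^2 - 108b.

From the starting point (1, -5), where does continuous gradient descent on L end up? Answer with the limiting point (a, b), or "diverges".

L is separable, so gradient descent decouples: a follows -∂L/∂a, b follows -∂L/∂b.
∂L/∂a = 24a(a - 2)(a + 4); at a=1 this is -120, so a increases.
∂L/∂b = -18(b + 2)(b + 3); at b=-5 this is -108, so b increases.
a converges to its nearest critical value 2 (a local min of the a-part); b converges to -3. The iterate converges to (2, -3).

(2, -3)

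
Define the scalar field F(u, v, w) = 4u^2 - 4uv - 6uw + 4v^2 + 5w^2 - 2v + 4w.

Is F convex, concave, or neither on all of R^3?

F is quadratic, so its Hessian is the constant matrix H = [[8, -4, -6], [-4, 8, 0], [-6, 0, 10]].
Leading principal minors: 8, 48, 192.
All positive ⇒ H ≻ 0 ⇒ convex.

convex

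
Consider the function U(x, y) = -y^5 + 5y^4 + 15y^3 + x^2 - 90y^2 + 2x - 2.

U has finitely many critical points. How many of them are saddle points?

2

U separates as a function of x plus a function of y, so ∇U=0 decouples.
∂U/∂x = 2(x + 1) = 0 at x ∈ {-1}; ∂U/∂y = -5y(y - 4)(y - 3)(y + 3) = 0 at y ∈ {-3, 0, 3, 4}.
The Hessian is diagonal: diag(U_xx, U_yy). Second derivatives: U_xx(-1)=2; U_yy(-3)=630, U_yy(0)=-180, U_yy(3)=90, U_yy(4)=-140.
Saddle points occur where the two diagonal entries have opposite signs: (-1, 0), (-1, 4). Count: 2.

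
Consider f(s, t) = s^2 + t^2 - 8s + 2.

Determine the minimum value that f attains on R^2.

f(s,t) separates as P(s) + Q(t) + 2, so its minimum is min P + min Q + 2.
P'(s) = 2s - 8 vanishes at s ∈ {4}; Q'(t) = 2t vanishes at t ∈ {0}.
Local minima of P (where P''>0): P(4)=-16. Local minima of Q: Q(0)=0.
So the global minimum of f is P(4) + Q(0) + 2 = -16 + 0 + 2 = -14, attained at (4, 0).

-14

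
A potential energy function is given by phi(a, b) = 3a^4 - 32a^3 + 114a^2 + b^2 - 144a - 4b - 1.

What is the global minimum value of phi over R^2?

-64

phi(a,b) separates as P(a) + Q(b) − 1, so its minimum is min P + min Q − 1.
P'(a) = 12(a - 4)(a - 3)(a - 1) vanishes at a ∈ {1, 3, 4}; Q'(b) = 2b - 4 vanishes at b ∈ {2}.
Local minima of P (where P''>0): P(1)=-59, P(4)=-32. Local minima of Q: Q(2)=-4.
So the global minimum of phi is P(1) + Q(2) − 1 = -59 − 4 − 1 = -64, attained at (1, 2).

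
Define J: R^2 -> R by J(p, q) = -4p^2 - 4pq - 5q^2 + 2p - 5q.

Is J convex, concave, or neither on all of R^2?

concave

J is quadratic, so its Hessian is the constant matrix H = [[-8, -4], [-4, -10]].
det(H) = 64, tr(H) = -18.
det(H) > 0 and tr(H) < 0, so H is negative definite everywhere: concave.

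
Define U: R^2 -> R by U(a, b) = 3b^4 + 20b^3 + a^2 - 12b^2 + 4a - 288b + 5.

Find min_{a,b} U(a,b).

-415

U(a,b) separates as P(a) + Q(b) + 5, so its minimum is min P + min Q + 5.
P'(a) = 2a + 4 vanishes at a ∈ {-2}; Q'(b) = 12(b - 2)(b + 3)(b + 4) vanishes at b ∈ {-4, -3, 2}.
Local minima of P (where P''>0): P(-2)=-4. Local minima of Q: Q(-4)=448, Q(2)=-416.
So the global minimum of U is P(-2) + Q(2) + 5 = -4 − 416 + 5 = -415, attained at (-2, 2).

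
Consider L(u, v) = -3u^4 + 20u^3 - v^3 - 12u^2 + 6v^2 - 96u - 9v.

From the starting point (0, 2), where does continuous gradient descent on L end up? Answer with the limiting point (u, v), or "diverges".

(2, 1)

L is separable, so gradient descent decouples: u follows -∂L/∂u, v follows -∂L/∂v.
∂L/∂u = -12(u - 4)(u - 2)(u + 1); at u=0 this is -96, so u increases.
∂L/∂v = -3(v - 3)(v - 1); at v=2 this is 3, so v decreases.
u converges to its nearest critical value 2 (a local min of the u-part); v converges to 1. The iterate converges to (2, 1).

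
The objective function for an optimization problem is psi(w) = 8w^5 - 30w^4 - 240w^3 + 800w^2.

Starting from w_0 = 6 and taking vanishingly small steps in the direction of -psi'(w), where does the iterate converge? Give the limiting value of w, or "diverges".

psi'(w) = 40w(w - 5)(w - 2)(w + 4), so psi'(6) = 9600.
Gradient descent moves in the -psi' direction, i.e. w is decreasing.
The nearest critical point in that direction is w = 5, where psi'' = 5400 > 0 (a local minimum). The iterate converges there.

5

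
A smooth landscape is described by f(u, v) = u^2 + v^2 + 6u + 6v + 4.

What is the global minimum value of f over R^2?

-14

f(u,v) separates as P(u) + Q(v) + 4, so its minimum is min P + min Q + 4.
P'(u) = 2u + 6 vanishes at u ∈ {-3}; Q'(v) = 2v + 6 vanishes at v ∈ {-3}.
Local minima of P (where P''>0): P(-3)=-9. Local minima of Q: Q(-3)=-9.
So the global minimum of f is P(-3) + Q(-3) + 4 = -9 − 9 + 4 = -14, attained at (-3, -3).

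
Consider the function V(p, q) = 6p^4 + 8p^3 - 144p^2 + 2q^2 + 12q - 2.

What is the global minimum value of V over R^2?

-1300

V(p,q) separates as A(p) + B(q) − 2, so its minimum is min A + min B − 2.
A'(p) = 24p(p - 3)(p + 4) vanishes at p ∈ {-4, 0, 3}; B'(q) = 4q + 12 vanishes at q ∈ {-3}.
Local minima of A (where A''>0): A(-4)=-1280, A(3)=-594. Local minima of B: B(-3)=-18.
So the global minimum of V is A(-4) + B(-3) − 2 = -1280 − 18 − 2 = -1300, attained at (-4, -3).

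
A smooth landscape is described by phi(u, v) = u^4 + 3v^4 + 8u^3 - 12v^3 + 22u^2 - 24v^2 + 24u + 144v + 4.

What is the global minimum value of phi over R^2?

phi(u,v) separates as P(u) + Q(v) + 4, so its minimum is min P + min Q + 4.
P'(u) = 4(u + 1)(u + 2)(u + 3) vanishes at u ∈ {-3, -2, -1}; Q'(v) = 12(v - 3)(v - 2)(v + 2) vanishes at v ∈ {-2, 2, 3}.
Local minima of P (where P''>0): P(-3)=-9, P(-1)=-9. Local minima of Q: Q(-2)=-240, Q(3)=135.
So the global minimum of phi is P(-3) + Q(-2) + 4 = -9 − 240 + 4 = -245, attained at (-3, -2).

-245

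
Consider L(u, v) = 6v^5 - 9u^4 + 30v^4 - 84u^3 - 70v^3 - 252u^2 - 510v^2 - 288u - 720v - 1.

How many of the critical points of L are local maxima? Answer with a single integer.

L separates as a function of u plus a function of v, so ∇L=0 decouples.
∂L/∂u = -36(u + 1)(u + 2)(u + 4) = 0 at u ∈ {-4, -2, -1}; ∂L/∂v = 30(v - 3)(v + 1)(v + 2)(v + 4) = 0 at v ∈ {-4, -2, -1, 3}.
The Hessian is diagonal: diag(L_uu, L_vv). Second derivatives: L_uu(-4)=-216, L_uu(-2)=72, L_uu(-1)=-108; L_vv(-4)=-1260, L_vv(-2)=300, L_vv(-1)=-360, L_vv(3)=4200.
Local maxima occur where both diagonal entries negative: (-4, -4), (-4, -1), (-1, -4), (-1, -1). Count: 4.

4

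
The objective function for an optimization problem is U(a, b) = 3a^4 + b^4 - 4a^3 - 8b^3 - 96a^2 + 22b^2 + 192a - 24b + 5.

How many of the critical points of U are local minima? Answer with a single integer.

4

U separates as a function of a plus a function of b, so ∇U=0 decouples.
∂U/∂a = 12(a - 4)(a - 1)(a + 4) = 0 at a ∈ {-4, 1, 4}; ∂U/∂b = 4(b - 3)(b - 2)(b - 1) = 0 at b ∈ {1, 2, 3}.
The Hessian is diagonal: diag(U_aa, U_bb). Second derivatives: U_aa(-4)=480, U_aa(1)=-180, U_aa(4)=288; U_bb(1)=8, U_bb(2)=-4, U_bb(3)=8.
Local minima occur where both diagonal entries positive: (-4, 1), (-4, 3), (4, 1), (4, 3). Count: 4.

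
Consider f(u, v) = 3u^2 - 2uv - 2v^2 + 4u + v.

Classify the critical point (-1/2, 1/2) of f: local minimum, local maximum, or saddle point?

saddle point

The Hessian of f is constant: H = [[6, -2], [-2, -4]].
det(H) = 6·(-4) − (-2)² = -28.
Since det(H) < 0, H is indefinite and the critical point is a saddle point.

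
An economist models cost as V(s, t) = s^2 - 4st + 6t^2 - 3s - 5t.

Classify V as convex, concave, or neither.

convex

V is quadratic, so its Hessian is the constant matrix H = [[2, -4], [-4, 12]].
det(H) = 8, tr(H) = 14.
det(H) > 0 and tr(H) > 0, so H is positive definite everywhere: convex.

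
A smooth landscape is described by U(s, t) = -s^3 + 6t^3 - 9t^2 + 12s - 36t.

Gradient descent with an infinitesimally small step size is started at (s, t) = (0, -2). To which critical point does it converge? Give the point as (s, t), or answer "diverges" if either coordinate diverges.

U is separable, so gradient descent decouples: s follows -∂U/∂s, t follows -∂U/∂t.
∂U/∂s = -3(s - 2)(s + 2); at s=0 this is 12, so s decreases.
∂U/∂t = 18(t - 2)(t + 1); at t=-2 this is 72, so t decreases.
The t-coordinate has no critical point in that direction and runs off to infinity.

diverges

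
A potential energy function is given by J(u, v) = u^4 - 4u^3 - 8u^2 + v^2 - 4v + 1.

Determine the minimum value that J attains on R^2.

J(u,v) separates as P(u) + Q(v) + 1, so its minimum is min P + min Q + 1.
P'(u) = 4u(u - 4)(u + 1) vanishes at u ∈ {-1, 0, 4}; Q'(v) = 2v - 4 vanishes at v ∈ {2}.
Local minima of P (where P''>0): P(-1)=-3, P(4)=-128. Local minima of Q: Q(2)=-4.
So the global minimum of J is P(4) + Q(2) + 1 = -128 − 4 + 1 = -131, attained at (4, 2).

-131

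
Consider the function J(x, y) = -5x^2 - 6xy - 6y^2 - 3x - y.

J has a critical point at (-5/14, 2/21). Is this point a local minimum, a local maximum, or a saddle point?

local maximum

The Hessian of J is constant: H = [[-10, -6], [-6, -12]].
det(H) = (-10)·(-12) − (-6)² = 84.
det(H) > 0 and tr(H) = -22 < 0, so H is negative definite and the point is a local maximum.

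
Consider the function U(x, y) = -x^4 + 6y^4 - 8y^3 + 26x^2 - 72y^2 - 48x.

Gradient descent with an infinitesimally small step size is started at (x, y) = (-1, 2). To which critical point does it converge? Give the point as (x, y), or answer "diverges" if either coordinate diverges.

(1, 3)

U is separable, so gradient descent decouples: x follows -∂U/∂x, y follows -∂U/∂y.
∂U/∂x = -4(x - 3)(x - 1)(x + 4); at x=-1 this is -96, so x increases.
∂U/∂y = 24y(y - 3)(y + 2); at y=2 this is -192, so y increases.
x converges to its nearest critical value 1 (a local min of the x-part); y converges to 3. The iterate converges to (1, 3).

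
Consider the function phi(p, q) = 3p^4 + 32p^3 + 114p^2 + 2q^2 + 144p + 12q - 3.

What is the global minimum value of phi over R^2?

-80

phi(p,q) separates as A(p) + B(q) − 3, so its minimum is min A + min B − 3.
A'(p) = 12(p + 1)(p + 3)(p + 4) vanishes at p ∈ {-4, -3, -1}; B'(q) = 4q + 12 vanishes at q ∈ {-3}.
Local minima of A (where A''>0): A(-4)=-32, A(-1)=-59. Local minima of B: B(-3)=-18.
So the global minimum of phi is A(-1) + B(-3) − 3 = -59 − 18 − 3 = -80, attained at (-1, -3).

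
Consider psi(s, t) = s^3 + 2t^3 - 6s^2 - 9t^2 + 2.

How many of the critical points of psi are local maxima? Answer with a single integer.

psi separates as a function of s plus a function of t, so ∇psi=0 decouples.
∂psi/∂s = 3s(s - 4) = 0 at s ∈ {0, 4}; ∂psi/∂t = 6t(t - 3) = 0 at t ∈ {0, 3}.
The Hessian is diagonal: diag(psi_ss, psi_tt). Second derivatives: psi_ss(0)=-12, psi_ss(4)=12; psi_tt(0)=-18, psi_tt(3)=18.
Local maxima occur where both diagonal entries negative: (0, 0). Count: 1.

1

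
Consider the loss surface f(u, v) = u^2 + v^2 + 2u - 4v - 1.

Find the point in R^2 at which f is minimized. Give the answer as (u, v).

(-1, 2)

f(u,v) separates as P(u) + Q(v) − 1, so its minimum is min P + min Q − 1.
P'(u) = 2u + 2 vanishes at u ∈ {-1}; Q'(v) = 2v - 4 vanishes at v ∈ {2}.
Local minima of P (where P''>0): P(-1)=-1. Local minima of Q: Q(2)=-4.
So the global minimum of f is P(-1) + Q(2) − 1 = -1 − 4 − 1 = -6, attained at (-1, 2).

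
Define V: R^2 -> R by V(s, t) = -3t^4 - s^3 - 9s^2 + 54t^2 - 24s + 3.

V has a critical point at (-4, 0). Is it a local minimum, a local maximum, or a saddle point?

The mixed partial ∂²V/∂s∂t is 0, so the Hessian at any point is diag(V_ss, V_tt) = diag(-6(s + 3), 36(-t^2 + 3)).
At (-4, 0): H = diag(6, 108).
Both eigenvalues are positive, so H is positive definite: a local minimum.

local minimum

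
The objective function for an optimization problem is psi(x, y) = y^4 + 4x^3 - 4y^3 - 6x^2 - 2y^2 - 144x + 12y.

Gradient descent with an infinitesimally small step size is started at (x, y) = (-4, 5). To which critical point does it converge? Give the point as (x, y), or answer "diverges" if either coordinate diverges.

diverges

psi is separable, so gradient descent decouples: x follows -∂psi/∂x, y follows -∂psi/∂y.
∂psi/∂x = 12(x - 4)(x + 3); at x=-4 this is 96, so x decreases.
∂psi/∂y = 4(y - 3)(y - 1)(y + 1); at y=5 this is 192, so y decreases.
The x-coordinate has no critical point in that direction and runs off to infinity.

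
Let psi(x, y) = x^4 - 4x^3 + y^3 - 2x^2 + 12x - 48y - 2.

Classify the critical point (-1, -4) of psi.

saddle point

The mixed partial ∂²psi/∂x∂y is 0, so the Hessian at any point is diag(psi_xx, psi_yy) = diag(4(3x^2 - 6x - 1), 6y).
At (-1, -4): H = diag(32, -24).
The eigenvalues have opposite signs, so H is indefinite: a saddle point.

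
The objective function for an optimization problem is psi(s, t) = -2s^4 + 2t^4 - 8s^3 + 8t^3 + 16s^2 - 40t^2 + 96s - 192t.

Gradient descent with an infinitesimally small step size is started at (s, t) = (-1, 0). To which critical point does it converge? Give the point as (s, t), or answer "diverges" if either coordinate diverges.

(-2, 3)

psi is separable, so gradient descent decouples: s follows -∂psi/∂s, t follows -∂psi/∂t.
∂psi/∂s = -8(s - 2)(s + 2)(s + 3); at s=-1 this is 48, so s decreases.
∂psi/∂t = 8(t - 3)(t + 2)(t + 4); at t=0 this is -192, so t increases.
s converges to its nearest critical value -2 (a local min of the s-part); t converges to 3. The iterate converges to (-2, 3).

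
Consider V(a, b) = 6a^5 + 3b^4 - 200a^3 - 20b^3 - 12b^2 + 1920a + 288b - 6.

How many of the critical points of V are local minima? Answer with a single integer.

V separates as a function of a plus a function of b, so ∇V=0 decouples.
∂V/∂a = 30(a - 4)(a - 2)(a + 2)(a + 4) = 0 at a ∈ {-4, -2, 2, 4}; ∂V/∂b = 12(b - 4)(b - 3)(b + 2) = 0 at b ∈ {-2, 3, 4}.
The Hessian is diagonal: diag(V_aa, V_bb). Second derivatives: V_aa(-4)=-2880, V_aa(-2)=1440, V_aa(2)=-1440, V_aa(4)=2880; V_bb(-2)=360, V_bb(3)=-60, V_bb(4)=72.
Local minima occur where both diagonal entries positive: (-2, -2), (-2, 4), (4, -2), (4, 4). Count: 4.

4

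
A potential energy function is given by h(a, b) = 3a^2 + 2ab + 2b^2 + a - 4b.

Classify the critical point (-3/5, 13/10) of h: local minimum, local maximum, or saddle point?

The Hessian of h is constant: H = [[6, 2], [2, 4]].
det(H) = 6·4 − 2² = 20.
det(H) > 0 and tr(H) = 10 > 0, so H is positive definite and the point is a local minimum.

local minimum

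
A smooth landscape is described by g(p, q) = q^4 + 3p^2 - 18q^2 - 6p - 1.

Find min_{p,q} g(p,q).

-85

g(p,q) separates as A(p) + B(q) − 1, so its minimum is min A + min B − 1.
A'(p) = 6p - 6 vanishes at p ∈ {1}; B'(q) = 4q(q - 3)(q + 3) vanishes at q ∈ {-3, 0, 3}.
Local minima of A (where A''>0): A(1)=-3. Local minima of B: B(-3)=-81, B(3)=-81.
So the global minimum of g is A(1) + B(-3) − 1 = -3 − 81 − 1 = -85, attained at (1, -3).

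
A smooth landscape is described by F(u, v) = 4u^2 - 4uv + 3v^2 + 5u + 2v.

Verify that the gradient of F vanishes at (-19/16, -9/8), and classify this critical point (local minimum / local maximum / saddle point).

local minimum

∇F = (8u - 4v + 5, -4u + 6v + 2); substituting (-19/16, -9/8) gives ∇F = (0, 0), so (-19/16, -9/8) is indeed a critical point.
The Hessian of F is constant: H = [[8, -4], [-4, 6]].
det(H) = 8·6 − (-4)² = 32.
det(H) > 0 and tr(H) = 14 > 0, so H is positive definite and the point is a local minimum.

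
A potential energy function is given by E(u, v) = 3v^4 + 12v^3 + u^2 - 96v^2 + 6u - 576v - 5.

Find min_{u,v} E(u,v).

E(u,v) separates as P(u) + Q(v) − 5, so its minimum is min P + min Q − 5.
P'(u) = 2u + 6 vanishes at u ∈ {-3}; Q'(v) = 12(v - 4)(v + 3)(v + 4) vanishes at v ∈ {-4, -3, 4}.
Local minima of P (where P''>0): P(-3)=-9. Local minima of Q: Q(-4)=768, Q(4)=-2304.
So the global minimum of E is P(-3) + Q(4) − 5 = -9 − 2304 − 5 = -2318, attained at (-3, 4).

-2318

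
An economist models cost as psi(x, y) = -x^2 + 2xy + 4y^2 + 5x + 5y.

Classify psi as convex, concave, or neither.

psi is quadratic, so its Hessian is the constant matrix H = [[-2, 2], [2, 8]].
det(H) = -20, tr(H) = 6.
det(H) < 0, so H is indefinite: neither convex nor concave.

neither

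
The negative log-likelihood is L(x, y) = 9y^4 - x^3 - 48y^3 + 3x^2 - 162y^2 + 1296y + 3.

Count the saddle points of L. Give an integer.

3

L separates as a function of x plus a function of y, so ∇L=0 decouples.
∂L/∂x = -3x(x - 2) = 0 at x ∈ {0, 2}; ∂L/∂y = 36(y - 4)(y - 3)(y + 3) = 0 at y ∈ {-3, 3, 4}.
The Hessian is diagonal: diag(L_xx, L_yy). Second derivatives: L_xx(0)=6, L_xx(2)=-6; L_yy(-3)=1512, L_yy(3)=-216, L_yy(4)=252.
Saddle points occur where the two diagonal entries have opposite signs: (0, 3), (2, -3), (2, 4). Count: 3.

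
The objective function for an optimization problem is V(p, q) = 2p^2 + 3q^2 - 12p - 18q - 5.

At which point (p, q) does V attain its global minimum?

V(p,q) separates as A(p) + B(q) − 5, so its minimum is min A + min B − 5.
A'(p) = 4p - 12 vanishes at p ∈ {3}; B'(q) = 6q - 18 vanishes at q ∈ {3}.
Local minima of A (where A''>0): A(3)=-18. Local minima of B: B(3)=-27.
So the global minimum of V is A(3) + B(3) − 5 = -18 − 27 − 5 = -50, attained at (3, 3).

(3, 3)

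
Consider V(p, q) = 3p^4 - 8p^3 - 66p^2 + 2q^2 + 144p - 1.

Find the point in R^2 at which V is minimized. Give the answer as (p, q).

(-3, 0)

V(p,q) separates as A(p) + B(q) − 1, so its minimum is min A + min B − 1.
A'(p) = 12(p - 4)(p - 1)(p + 3) vanishes at p ∈ {-3, 1, 4}; B'(q) = 4q vanishes at q ∈ {0}.
Local minima of A (where A''>0): A(-3)=-567, A(4)=-224. Local minima of B: B(0)=0.
So the global minimum of V is A(-3) + B(0) − 1 = -567 + 0 − 1 = -568, attained at (-3, 0).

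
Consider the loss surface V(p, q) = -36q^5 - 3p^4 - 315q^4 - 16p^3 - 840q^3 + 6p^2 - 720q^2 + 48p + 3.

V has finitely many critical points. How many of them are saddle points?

6

V separates as a function of p plus a function of q, so ∇V=0 decouples.
∂V/∂p = -12(p - 1)(p + 1)(p + 4) = 0 at p ∈ {-4, -1, 1}; ∂V/∂q = -180q(q + 1)(q + 2)(q + 4) = 0 at q ∈ {-4, -2, -1, 0}.
The Hessian is diagonal: diag(V_pp, V_qq). Second derivatives: V_pp(-4)=-180, V_pp(-1)=72, V_pp(1)=-120; V_qq(-4)=4320, V_qq(-2)=-720, V_qq(-1)=540, V_qq(0)=-1440.
Saddle points occur where the two diagonal entries have opposite signs: (-4, -4), (-4, -1), (-1, -2), (-1, 0), (1, -4), (1, -1). Count: 6.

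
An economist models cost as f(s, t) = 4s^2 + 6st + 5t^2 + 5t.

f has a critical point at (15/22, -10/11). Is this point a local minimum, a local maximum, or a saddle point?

The Hessian of f is constant: H = [[8, 6], [6, 10]].
det(H) = 8·10 − 6² = 44.
det(H) > 0 and tr(H) = 18 > 0, so H is positive definite and the point is a local minimum.

local minimum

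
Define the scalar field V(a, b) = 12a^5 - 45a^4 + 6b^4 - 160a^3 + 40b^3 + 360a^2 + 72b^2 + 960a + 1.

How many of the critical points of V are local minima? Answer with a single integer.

V separates as a function of a plus a function of b, so ∇V=0 decouples.
∂V/∂a = 60(a - 4)(a - 2)(a + 1)(a + 2) = 0 at a ∈ {-2, -1, 2, 4}; ∂V/∂b = 24b(b + 2)(b + 3) = 0 at b ∈ {-3, -2, 0}.
The Hessian is diagonal: diag(V_aa, V_bb). Second derivatives: V_aa(-2)=-1440, V_aa(-1)=900, V_aa(2)=-1440, V_aa(4)=3600; V_bb(-3)=72, V_bb(-2)=-48, V_bb(0)=144.
Local minima occur where both diagonal entries positive: (-1, -3), (-1, 0), (4, -3), (4, 0). Count: 4.

4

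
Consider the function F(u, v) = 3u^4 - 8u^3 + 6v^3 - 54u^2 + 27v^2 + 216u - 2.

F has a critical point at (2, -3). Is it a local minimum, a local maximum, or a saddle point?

The mixed partial ∂²F/∂u∂v is 0, so the Hessian at any point is diag(F_uu, F_vv) = diag(12(3u^2 - 4u - 9), 18(2v + 3)).
At (2, -3): H = diag(-60, -54).
Both eigenvalues are negative, so H is negative definite: a local maximum.

local maximum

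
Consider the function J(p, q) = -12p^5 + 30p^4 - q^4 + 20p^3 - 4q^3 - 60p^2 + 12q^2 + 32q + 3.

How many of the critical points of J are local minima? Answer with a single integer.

J separates as a function of p plus a function of q, so ∇J=0 decouples.
∂J/∂p = -60p(p - 2)(p - 1)(p + 1) = 0 at p ∈ {-1, 0, 1, 2}; ∂J/∂q = -4(q - 2)(q + 1)(q + 4) = 0 at q ∈ {-4, -1, 2}.
The Hessian is diagonal: diag(J_pp, J_qq). Second derivatives: J_pp(-1)=360, J_pp(0)=-120, J_pp(1)=120, J_pp(2)=-360; J_qq(-4)=-72, J_qq(-1)=36, J_qq(2)=-72.
Local minima occur where both diagonal entries positive: (-1, -1), (1, -1). Count: 2.

2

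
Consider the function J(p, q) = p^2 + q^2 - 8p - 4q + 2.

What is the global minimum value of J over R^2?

J(p,q) separates as A(p) + B(q) + 2, so its minimum is min A + min B + 2.
A'(p) = 2p - 8 vanishes at p ∈ {4}; B'(q) = 2q - 4 vanishes at q ∈ {2}.
Local minima of A (where A''>0): A(4)=-16. Local minima of B: B(2)=-4.
So the global minimum of J is A(4) + B(2) + 2 = -16 − 4 + 2 = -18, attained at (4, 2).

-18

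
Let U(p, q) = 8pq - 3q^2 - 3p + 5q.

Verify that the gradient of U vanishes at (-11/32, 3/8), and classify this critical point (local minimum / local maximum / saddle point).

∇U = (8q - 3, 8p - 6q + 5); substituting (-11/32, 3/8) gives ∇U = (0, 0), so (-11/32, 3/8) is indeed a critical point.
The Hessian of U is constant: H = [[0, 8], [8, -6]].
det(H) = 0·(-6) − 8² = -64.
Since det(H) < 0, H is indefinite and the critical point is a saddle point.

saddle point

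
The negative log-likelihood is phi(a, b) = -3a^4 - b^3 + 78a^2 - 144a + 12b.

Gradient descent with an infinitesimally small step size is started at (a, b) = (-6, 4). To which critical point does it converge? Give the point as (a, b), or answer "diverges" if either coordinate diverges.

diverges

phi is separable, so gradient descent decouples: a follows -∂phi/∂a, b follows -∂phi/∂b.
∂phi/∂a = -12(a - 3)(a - 1)(a + 4); at a=-6 this is 1512, so a decreases.
∂phi/∂b = -3(b - 2)(b + 2); at b=4 this is -36, so b increases.
The a-coordinate has no critical point in that direction and runs off to infinity.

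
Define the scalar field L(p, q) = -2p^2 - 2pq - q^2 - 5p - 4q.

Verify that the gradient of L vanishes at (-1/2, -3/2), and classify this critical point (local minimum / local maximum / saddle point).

local maximum

∇L = (-4p - 2q - 5, -2p - 2q - 4); substituting (-1/2, -3/2) gives ∇L = (0, 0), so (-1/2, -3/2) is indeed a critical point.
The Hessian of L is constant: H = [[-4, -2], [-2, -2]].
det(H) = (-4)·(-2) − (-2)² = 4.
det(H) > 0 and tr(H) = -6 < 0, so H is negative definite and the point is a local maximum.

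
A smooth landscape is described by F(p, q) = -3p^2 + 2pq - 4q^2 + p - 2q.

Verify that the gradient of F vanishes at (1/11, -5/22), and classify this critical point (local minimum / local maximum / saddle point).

local maximum

∇F = (-6p + 2q + 1, 2p - 8q - 2); substituting (1/11, -5/22) gives ∇F = (0, 0), so (1/11, -5/22) is indeed a critical point.
The Hessian of F is constant: H = [[-6, 2], [2, -8]].
det(H) = (-6)·(-8) − 2² = 44.
det(H) > 0 and tr(H) = -14 < 0, so H is negative definite and the point is a local maximum.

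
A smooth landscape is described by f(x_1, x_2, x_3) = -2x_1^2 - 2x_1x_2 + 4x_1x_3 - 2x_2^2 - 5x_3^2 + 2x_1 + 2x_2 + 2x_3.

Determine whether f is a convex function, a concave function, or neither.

concave

f is quadratic, so its Hessian is the constant matrix H = [[-4, -2, 4], [-2, -4, 0], [4, 0, -10]].
Leading principal minors: -4, 12, -56.
Signs alternate −, +, − ⇒ H ≺ 0 ⇒ concave.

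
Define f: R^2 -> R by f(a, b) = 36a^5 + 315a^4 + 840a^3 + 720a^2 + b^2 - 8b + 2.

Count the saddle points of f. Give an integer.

f separates as a function of a plus a function of b, so ∇f=0 decouples.
∂f/∂a = 180a(a + 1)(a + 2)(a + 4) = 0 at a ∈ {-4, -2, -1, 0}; ∂f/∂b = 2(b - 4) = 0 at b ∈ {4}.
The Hessian is diagonal: diag(f_aa, f_bb). Second derivatives: f_aa(-4)=-4320, f_aa(-2)=720, f_aa(-1)=-540, f_aa(0)=1440; f_bb(4)=2.
Saddle points occur where the two diagonal entries have opposite signs: (-4, 4), (-1, 4). Count: 2.

2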